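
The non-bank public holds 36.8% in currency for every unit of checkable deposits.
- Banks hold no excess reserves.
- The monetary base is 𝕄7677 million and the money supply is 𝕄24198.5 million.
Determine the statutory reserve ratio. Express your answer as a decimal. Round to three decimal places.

Using m = M/MB = 24198.5/7677 ≈ 3.152078. Since m = (1 + c)/(c + rr + e), the denominator satisfies c + rr + e = (1 + c)/m = (1 + 0.368) / 3.152078 ≈ 0.433999.
With c = 0.368 and e = 0, the statutory reserve ratio is 0.433999 − 0.368 − 0 = 0.065999.

0.066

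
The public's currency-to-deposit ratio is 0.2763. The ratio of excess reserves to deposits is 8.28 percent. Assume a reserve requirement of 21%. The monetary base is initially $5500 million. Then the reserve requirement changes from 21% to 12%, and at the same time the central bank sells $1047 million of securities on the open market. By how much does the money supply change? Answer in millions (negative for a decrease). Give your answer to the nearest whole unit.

Before: m₁ = (1 + 0.2763) / (0.21 + 0.0828 + 0.2763) ≈ 2.24266, MB₁ = 5500, so M₁ = 2.24266 × 5500 = 12334.63 million.
After: m₂ = (1 + 0.2763) / (0.12 + 0.0828 + 0.2763) ≈ 2.66395, MB₂ = 5500 − 1047 = 4453, so M₂ = 2.66395 × 4453 ≈ 11862.5693 million.
ΔM = M₂ − M₁ = 11862.5693 − 12334.63 = -472.0607 million.

-472 million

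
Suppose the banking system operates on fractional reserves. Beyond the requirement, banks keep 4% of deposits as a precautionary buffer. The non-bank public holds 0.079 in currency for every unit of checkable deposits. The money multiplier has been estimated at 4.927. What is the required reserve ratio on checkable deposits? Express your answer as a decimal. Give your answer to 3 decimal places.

Using m = 4.927. Since m = (1 + c)/(c + rr + e), the denominator satisfies c + rr + e = (1 + c)/m = (1 + 0.079) / 4.927 ≈ 0.218997.
With c = 0.079 and e = 0.04, the required reserve ratio on checkable deposits is 0.218997 − 0.079 − 0.04 = 0.099997.

0.100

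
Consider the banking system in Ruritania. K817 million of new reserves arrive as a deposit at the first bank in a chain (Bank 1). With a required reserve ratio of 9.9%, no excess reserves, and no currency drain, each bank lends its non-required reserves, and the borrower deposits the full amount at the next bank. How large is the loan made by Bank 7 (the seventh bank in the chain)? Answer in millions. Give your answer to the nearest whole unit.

Each bank lends a fraction (1 − rr) = 0.9010 of the deposit it receives, so Bank 7 receives 817·0.9010^6 and lends 817·0.9010^7 ≈ 393.8180 million.

K394 million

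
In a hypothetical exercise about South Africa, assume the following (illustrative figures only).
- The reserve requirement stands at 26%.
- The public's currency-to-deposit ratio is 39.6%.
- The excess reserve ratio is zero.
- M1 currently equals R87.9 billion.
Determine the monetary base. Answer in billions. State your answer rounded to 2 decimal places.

The money multiplier is m = (1 + c) / (rr + c) = (1 + 0.396) / (0.26 + 0.396) ≈ 2.12805.
MB = M / m = 87.9 / 2.12805 ≈ 41.3054 billion.

R41.31 billion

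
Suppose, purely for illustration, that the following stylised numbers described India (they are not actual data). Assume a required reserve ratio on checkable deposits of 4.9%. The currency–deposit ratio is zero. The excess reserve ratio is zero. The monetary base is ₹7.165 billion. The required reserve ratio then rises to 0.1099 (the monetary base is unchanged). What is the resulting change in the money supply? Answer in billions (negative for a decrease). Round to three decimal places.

-81.029 billion

Initially m₁ = 1 / (0.049) ≈ 20.40816, so M₁ = 20.40816 × 7.165 ≈ 146.2245 billion.
After the change m₂ = 1 / (0.1099) ≈ 9.09918, so M₂ = 9.09918 × 7.165 ≈ 65.1956 billion.
ΔM = M₂ − M₁ = 65.1956 − 146.2245 = -81.0289 billion.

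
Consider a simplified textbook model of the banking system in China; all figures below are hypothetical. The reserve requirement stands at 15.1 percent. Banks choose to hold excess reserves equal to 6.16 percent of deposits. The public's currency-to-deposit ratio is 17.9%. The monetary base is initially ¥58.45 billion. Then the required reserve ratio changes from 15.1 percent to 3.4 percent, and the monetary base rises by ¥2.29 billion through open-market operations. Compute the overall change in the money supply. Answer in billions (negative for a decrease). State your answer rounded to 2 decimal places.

Before: m₁ = (1 + 0.179) / (0.151 + 0.0616 + 0.179) ≈ 3.01073, MB₁ = 58.45, so M₁ = 3.01073 × 58.45 ≈ 175.9772 billion.
After: m₂ = (1 + 0.179) / (0.034 + 0.0616 + 0.179) ≈ 4.29352, MB₂ = 58.45 + 2.29 = 60.74, so M₂ = 4.29352 × 60.74 ≈ 260.7884 billion.
ΔM = M₂ − M₁ = 260.7884 − 175.9772 = 84.8112 billion.

¥84.81 billion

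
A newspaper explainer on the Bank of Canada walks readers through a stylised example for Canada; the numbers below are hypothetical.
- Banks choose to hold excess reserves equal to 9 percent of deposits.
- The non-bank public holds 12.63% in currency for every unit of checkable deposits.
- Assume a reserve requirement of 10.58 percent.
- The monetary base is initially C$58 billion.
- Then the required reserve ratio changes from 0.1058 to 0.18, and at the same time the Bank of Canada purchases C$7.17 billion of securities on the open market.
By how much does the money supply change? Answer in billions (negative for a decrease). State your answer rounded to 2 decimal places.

Before: m₁ = (1 + 0.1263) / (0.1058 + 0.09 + 0.1263) ≈ 3.49674, MB₁ = 58, so M₁ = 3.49674 × 58 ≈ 202.8109 billion.
After: m₂ = (1 + 0.1263) / (0.18 + 0.09 + 0.1263) ≈ 2.84204, MB₂ = 58 + 7.17 = 65.17, so M₂ = 2.84204 × 65.17 ≈ 185.2157 billion.
ΔM = M₂ − M₁ = 185.2157 − 202.8109 = -17.5952 billion.

-17.60 billion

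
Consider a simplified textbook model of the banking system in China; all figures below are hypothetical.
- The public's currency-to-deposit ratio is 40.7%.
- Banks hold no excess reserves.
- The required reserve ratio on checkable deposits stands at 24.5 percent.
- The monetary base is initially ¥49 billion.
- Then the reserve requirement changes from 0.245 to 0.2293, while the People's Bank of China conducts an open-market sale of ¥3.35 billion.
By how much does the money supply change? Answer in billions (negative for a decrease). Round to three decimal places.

-4.799 billion

Before: m₁ = (1 + 0.407) / (0.245 + 0.407) ≈ 2.157975, MB₁ = 49, so M₁ = 2.157975 × 49 ≈ 105.7408 billion.
After: m₂ = (1 + 0.407) / (0.2293 + 0.407) ≈ 2.211221, MB₂ = 49 − 3.35 = 45.65, so M₂ = 2.211221 × 45.65 ≈ 100.9422 billion.
ΔM = M₂ − M₁ = 100.9422 − 105.7408 = -4.7986 billion.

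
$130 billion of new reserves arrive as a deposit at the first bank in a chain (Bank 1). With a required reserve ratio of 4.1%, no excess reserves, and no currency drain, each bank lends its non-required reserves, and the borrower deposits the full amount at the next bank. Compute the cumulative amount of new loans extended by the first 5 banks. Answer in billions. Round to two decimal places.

$574.29 billion

Bank i lends (1 − rr)^i of the original deposit: Bank 1 lends 130·0.9590 = 124.6700, Bank 2 lends 130·0.9590² ≈ 119.5585, and so on.
Summing a geometric series: total = 130·[0.9590·(1 − 0.9590^5) / (1 − 0.9590)] ≈ 574.2884 billion.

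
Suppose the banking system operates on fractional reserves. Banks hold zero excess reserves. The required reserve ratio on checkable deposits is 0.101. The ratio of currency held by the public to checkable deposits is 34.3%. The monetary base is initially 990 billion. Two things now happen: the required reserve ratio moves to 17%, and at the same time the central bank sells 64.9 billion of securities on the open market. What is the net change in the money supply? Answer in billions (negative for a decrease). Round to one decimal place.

-572.7 billion

Before: m₁ = (1 + 0.343) / (0.101 + 0.343) ≈ 3.02477, MB₁ = 990, so M₁ = 3.02477 × 990 = 2994.5223 billion.
After: m₂ = (1 + 0.343) / (0.17 + 0.343) ≈ 2.61793, MB₂ = 990 − 64.9 = 925.1, so M₂ = 2.61793 × 925.1 ≈ 2421.847 billion.
ΔM = M₂ − M₁ = 2421.847 − 2994.5223 = -572.6753 billion.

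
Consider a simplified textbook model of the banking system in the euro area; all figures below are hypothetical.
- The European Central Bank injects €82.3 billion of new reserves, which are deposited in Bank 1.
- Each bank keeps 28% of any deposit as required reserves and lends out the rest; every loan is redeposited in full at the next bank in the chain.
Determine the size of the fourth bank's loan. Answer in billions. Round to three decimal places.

Each bank lends a fraction (1 − rr) = 0.7200 of the deposit it receives, so Bank 4 receives 82.3·0.7200^3 and lends 82.3·0.7200^4 ≈ 22.1172 billion.

€22.117 billion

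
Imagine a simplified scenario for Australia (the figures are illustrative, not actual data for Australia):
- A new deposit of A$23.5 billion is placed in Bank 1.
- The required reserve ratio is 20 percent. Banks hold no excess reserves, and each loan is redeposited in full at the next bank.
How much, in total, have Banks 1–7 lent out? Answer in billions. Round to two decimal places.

Bank i lends (1 − rr)^i of the original deposit: Bank 1 lends 23.5·0.8000 = 18.8000, Bank 2 lends 23.5·0.8000² = 15.0400, and so on.
Summing a geometric series: total = 23.5·[0.8000·(1 − 0.8000^7) / (1 − 0.8000)] ≈ 74.2868 billion.

A$74.29 billion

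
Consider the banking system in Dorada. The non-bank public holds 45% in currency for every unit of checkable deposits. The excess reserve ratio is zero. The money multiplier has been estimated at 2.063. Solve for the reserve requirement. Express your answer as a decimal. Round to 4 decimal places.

Using m = 2.063. Since m = (1 + c)/(c + rr + e), the denominator satisfies c + rr + e = (1 + c)/m = (1 + 0.45) / 2.063 ≈ 0.702860.
With c = 0.45 and e = 0, the reserve requirement is 0.702860 − 0.45 − 0 = 0.25286.

0.2529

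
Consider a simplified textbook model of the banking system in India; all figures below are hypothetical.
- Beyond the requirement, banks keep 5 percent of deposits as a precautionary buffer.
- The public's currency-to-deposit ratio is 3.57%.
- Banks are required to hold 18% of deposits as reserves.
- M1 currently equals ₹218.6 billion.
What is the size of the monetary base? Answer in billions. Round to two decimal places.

₹56.08 billion

The money multiplier is m = (1 + c) / (rr + e + c) = (1 + 0.0357) / (0.18 + 0.05 + 0.0357) ≈ 3.898005.
MB = M / m = 218.6 / 3.898005 ≈ 56.08 billion.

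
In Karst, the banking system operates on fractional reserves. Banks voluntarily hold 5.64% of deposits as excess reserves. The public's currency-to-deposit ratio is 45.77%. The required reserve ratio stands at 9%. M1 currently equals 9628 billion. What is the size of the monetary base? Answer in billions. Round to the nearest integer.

The money multiplier is m = (1 + c) / (rr + e + c) = (1 + 0.4577) / (0.09 + 0.0564 + 0.4577) ≈ 2.41301.
MB = M / m = 9628 / 2.41301 ≈ 3990.0373 billion.

3990 billion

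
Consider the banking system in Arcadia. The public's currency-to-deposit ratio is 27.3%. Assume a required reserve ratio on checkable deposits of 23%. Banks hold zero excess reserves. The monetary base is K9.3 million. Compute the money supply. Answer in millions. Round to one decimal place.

The money multiplier is m = (1 + c) / (rr + c) = (1 + 0.273) / (0.23 + 0.273) ≈ 2.5308.
So M = m × MB = 2.5308 × 9.3 ≈ 23.5364 million.

K23.5 million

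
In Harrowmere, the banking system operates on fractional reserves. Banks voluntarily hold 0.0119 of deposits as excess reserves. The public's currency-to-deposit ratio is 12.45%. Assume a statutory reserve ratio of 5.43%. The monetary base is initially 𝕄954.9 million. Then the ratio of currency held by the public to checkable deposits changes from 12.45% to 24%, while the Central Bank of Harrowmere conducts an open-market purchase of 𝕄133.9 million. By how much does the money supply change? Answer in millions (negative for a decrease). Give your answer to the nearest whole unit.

Before: m₁ = (1 + 0.1245) / (0.0543 + 0.0119 + 0.1245) ≈ 5.89670, MB₁ = 954.9, so M₁ = 5.89670 × 954.9 ≈ 5630.7588 million.
After: m₂ = (1 + 0.24) / (0.0543 + 0.0119 + 0.24) ≈ 4.04964, MB₂ = 954.9 + 133.9 = 1088.8, so M₂ = 4.04964 × 1088.8 ≈ 4409.248 million.
ΔM = M₂ − M₁ = 4409.248 − 5630.7588 = -1221.5108 million.

-1222 million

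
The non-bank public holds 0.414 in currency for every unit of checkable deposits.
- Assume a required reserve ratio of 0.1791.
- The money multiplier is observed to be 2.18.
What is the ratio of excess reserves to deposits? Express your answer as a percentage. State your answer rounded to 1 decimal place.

Using m = 2.18. Since m = (1 + c)/(c + rr + e), the denominator satisfies c + rr + e = (1 + c)/m = (1 + 0.414) / 2.18 ≈ 0.648624.
With c = 0.414 and rr = 0.1791, the ratio of excess reserves to deposits is 0.648624 − 0.414 − 0.1791 = 0.055524.

5.6%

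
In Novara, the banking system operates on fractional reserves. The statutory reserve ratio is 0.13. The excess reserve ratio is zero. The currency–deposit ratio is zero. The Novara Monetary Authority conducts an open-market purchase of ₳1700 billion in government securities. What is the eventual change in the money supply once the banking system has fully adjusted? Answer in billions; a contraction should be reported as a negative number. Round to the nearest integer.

₳13077 billion

The simple money multiplier is m = 1/rr = 1/0.13 ≈ 7.69231.
An open-market purchase increases the monetary base by 1700 billion, so ΔM = m × ΔMB = 7.69231 × 1700 = 13076.927 billion.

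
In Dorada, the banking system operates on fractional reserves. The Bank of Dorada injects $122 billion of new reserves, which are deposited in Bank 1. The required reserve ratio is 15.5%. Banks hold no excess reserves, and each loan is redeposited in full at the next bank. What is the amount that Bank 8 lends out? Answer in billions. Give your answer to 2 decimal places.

$31.71 billion

Each bank lends a fraction (1 − rr) = 0.8450 of the deposit it receives, so Bank 8 receives 122·0.8450^7 and lends 122·0.8450^8 ≈ 31.7113 billion.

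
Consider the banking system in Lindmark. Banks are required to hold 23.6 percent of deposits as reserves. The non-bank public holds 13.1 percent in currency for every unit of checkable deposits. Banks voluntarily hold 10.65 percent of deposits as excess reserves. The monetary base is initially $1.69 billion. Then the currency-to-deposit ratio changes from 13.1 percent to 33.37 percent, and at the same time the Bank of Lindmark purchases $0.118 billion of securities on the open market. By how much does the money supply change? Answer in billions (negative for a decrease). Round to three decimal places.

Before: m₁ = (1 + 0.131) / (0.236 + 0.1065 + 0.131) ≈ 2.38860, MB₁ = 1.69, so M₁ = 2.38860 × 1.69 ≈ 4.0367 billion.
After: m₂ = (1 + 0.3337) / (0.236 + 0.1065 + 0.3337) ≈ 1.97235, MB₂ = 1.69 + 0.118 = 1.808, so M₂ = 1.97235 × 1.808 ≈ 3.566 billion.
ΔM = M₂ − M₁ = 3.566 − 4.0367 = -0.4707 billion.

-0.471 billion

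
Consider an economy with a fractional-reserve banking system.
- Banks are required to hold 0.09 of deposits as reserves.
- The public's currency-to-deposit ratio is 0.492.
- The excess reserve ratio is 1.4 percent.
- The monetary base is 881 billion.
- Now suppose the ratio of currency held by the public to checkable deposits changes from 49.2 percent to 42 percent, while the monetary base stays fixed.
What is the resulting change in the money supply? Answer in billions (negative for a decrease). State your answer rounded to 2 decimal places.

Initially m₁ = (1 + 0.492) / (0.09 + 0.014 + 0.492) ≈ 2.503356, so M₁ = 2.503356 × 881 ≈ 2205.4566 billion.
After the change m₂ = (1 + 0.42) / (0.09 + 0.014 + 0.42) ≈ 2.709924, so M₂ = 2.709924 × 881 ≈ 2387.443 billion.
ΔM = M₂ − M₁ = 2387.443 − 2205.4566 = 181.9864 billion.

181.99 billion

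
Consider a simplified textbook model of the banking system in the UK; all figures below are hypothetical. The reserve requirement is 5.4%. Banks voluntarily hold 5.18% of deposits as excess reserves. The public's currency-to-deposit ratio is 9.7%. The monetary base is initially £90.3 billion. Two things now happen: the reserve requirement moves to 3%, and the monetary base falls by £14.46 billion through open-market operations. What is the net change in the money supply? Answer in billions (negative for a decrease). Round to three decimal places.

Before: m₁ = (1 + 0.097) / (0.054 + 0.0518 + 0.097) ≈ 5.409270, MB₁ = 90.3, so M₁ = 5.409270 × 90.3 ≈ 488.4571 billion.
After: m₂ = (1 + 0.097) / (0.03 + 0.0518 + 0.097) ≈ 6.135347, MB₂ = 90.3 − 14.46 = 75.84, so M₂ = 6.135347 × 75.84 ≈ 465.3047 billion.
ΔM = M₂ − M₁ = 465.3047 − 488.4571 = -23.1524 billion.

-23.152 billion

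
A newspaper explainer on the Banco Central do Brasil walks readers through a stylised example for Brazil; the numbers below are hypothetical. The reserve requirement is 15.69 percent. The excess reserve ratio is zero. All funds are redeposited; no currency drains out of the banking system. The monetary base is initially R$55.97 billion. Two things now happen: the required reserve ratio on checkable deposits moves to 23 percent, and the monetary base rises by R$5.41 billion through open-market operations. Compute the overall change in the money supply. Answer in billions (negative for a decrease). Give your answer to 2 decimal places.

-89.85 billion

Before: m₁ = 1 / (0.1569) ≈ 6.37349, MB₁ = 55.97, so M₁ = 6.37349 × 55.97 ≈ 356.7242 billion.
After: m₂ = 1 / (0.23) ≈ 4.34783, MB₂ = 55.97 + 5.41 = 61.38, so M₂ = 4.34783 × 61.38 ≈ 266.8698 billion.
ΔM = M₂ − M₁ = 266.8698 − 356.7242 = -89.8544 billion.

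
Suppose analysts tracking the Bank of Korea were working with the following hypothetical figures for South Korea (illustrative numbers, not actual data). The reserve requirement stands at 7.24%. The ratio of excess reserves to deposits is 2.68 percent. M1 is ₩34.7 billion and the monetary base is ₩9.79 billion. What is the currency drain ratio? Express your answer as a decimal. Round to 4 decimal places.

Using m = M/MB = 34.7/9.79 ≈ 3.544433. From m = (1 + c)/(c + rr + e), rearranging gives 1 + c = m·(c + rr + e), so c·(1 − m) = m·(rr + e) − 1.
Hence c = [m·(rr + e) − 1]/(1 − m) = [3.544433 × (0.0724 + 0.0268) − 1] / (1 − 3.544433) ≈ 0.254828.

0.2548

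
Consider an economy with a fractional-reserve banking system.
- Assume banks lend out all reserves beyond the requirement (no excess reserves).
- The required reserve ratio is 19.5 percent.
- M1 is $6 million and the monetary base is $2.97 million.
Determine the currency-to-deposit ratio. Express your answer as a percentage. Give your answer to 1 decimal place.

59.4%

Using m = M/MB = 6/2.97 ≈ 2.020202. From m = (1 + c)/(c + rr + e), rearranging gives 1 + c = m·(c + rr + e), so c·(1 − m) = m·(rr + e) − 1.
Hence c = [m·(rr + e) − 1]/(1 − m) = [2.020202 × (0.195 + 0) − 1] / (1 − 2.020202) ≈ 0.594059.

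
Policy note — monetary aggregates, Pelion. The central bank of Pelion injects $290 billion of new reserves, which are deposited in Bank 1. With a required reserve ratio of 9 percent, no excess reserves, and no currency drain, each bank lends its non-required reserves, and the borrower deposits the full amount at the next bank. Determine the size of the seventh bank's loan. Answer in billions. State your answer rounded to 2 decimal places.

Each bank lends a fraction (1 − rr) = 0.9100 of the deposit it receives, so Bank 7 receives 290·0.9100^6 and lends 290·0.9100^7 ≈ 149.8607 billion.

$149.86 billion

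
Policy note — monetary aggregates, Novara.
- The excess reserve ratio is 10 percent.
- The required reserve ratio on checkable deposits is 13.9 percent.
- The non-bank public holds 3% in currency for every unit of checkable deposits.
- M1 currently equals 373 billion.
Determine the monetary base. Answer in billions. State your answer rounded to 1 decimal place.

97.4 billion

The money multiplier is m = (1 + c) / (rr + e + c) = (1 + 0.03) / (0.139 + 0.1 + 0.03) ≈ 3.82900.
MB = M / m = 373 / 3.82900 ≈ 97.4145 billion.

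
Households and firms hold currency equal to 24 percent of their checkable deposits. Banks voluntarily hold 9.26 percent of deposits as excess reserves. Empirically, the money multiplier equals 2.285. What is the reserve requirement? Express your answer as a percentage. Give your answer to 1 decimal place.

Using m = 2.285. Since m = (1 + c)/(c + rr + e), the denominator satisfies c + rr + e = (1 + c)/m = (1 + 0.24) / 2.285 ≈ 0.542670.
With c = 0.24 and e = 0.0926, the reserve requirement is 0.542670 − 0.24 − 0.0926 = 0.21007.

21.0%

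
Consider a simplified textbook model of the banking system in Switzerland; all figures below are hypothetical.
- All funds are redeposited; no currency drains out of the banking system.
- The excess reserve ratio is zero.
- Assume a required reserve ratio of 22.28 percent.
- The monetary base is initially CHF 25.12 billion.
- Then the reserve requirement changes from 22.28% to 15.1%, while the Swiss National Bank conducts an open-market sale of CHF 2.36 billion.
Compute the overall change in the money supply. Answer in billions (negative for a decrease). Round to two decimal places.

Before: m₁ = 1 / (0.2228) ≈ 4.48833, MB₁ = 25.12, so M₁ = 4.48833 × 25.12 ≈ 112.7468 billion.
After: m₂ = 1 / (0.151) ≈ 6.62252, MB₂ = 25.12 − 2.36 = 22.76, so M₂ = 6.62252 × 22.76 ≈ 150.7286 billion.
ΔM = M₂ − M₁ = 150.7286 − 112.7468 = 37.9818 billion.

CHF 37.98 billion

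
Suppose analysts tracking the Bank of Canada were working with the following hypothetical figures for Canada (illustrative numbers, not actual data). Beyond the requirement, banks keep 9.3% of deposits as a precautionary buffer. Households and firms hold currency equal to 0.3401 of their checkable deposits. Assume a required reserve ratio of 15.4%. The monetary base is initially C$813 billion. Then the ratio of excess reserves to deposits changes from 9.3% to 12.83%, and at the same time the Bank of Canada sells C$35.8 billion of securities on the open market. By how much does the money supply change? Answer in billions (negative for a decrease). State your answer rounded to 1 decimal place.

-182.3 billion

Before: m₁ = (1 + 0.3401) / (0.154 + 0.093 + 0.3401) ≈ 2.28258, MB₁ = 813, so M₁ = 2.28258 × 813 ≈ 1855.7375 billion.
After: m₂ = (1 + 0.3401) / (0.154 + 0.1283 + 0.3401) ≈ 2.15312, MB₂ = 813 − 35.8 = 777.2, so M₂ = 2.15312 × 777.2 ≈ 1673.4049 billion.
ΔM = M₂ − M₁ = 1673.4049 − 1855.7375 = -182.3326 billion.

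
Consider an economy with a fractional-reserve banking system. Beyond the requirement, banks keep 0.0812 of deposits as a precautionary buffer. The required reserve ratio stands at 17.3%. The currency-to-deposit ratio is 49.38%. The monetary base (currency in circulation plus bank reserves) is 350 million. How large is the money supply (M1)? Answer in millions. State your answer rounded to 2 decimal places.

698.97 million

The money multiplier is m = (1 + c) / (rr + e + c) = (1 + 0.4938) / (0.173 + 0.0812 + 0.4938) ≈ 1.997059.
So M = m × MB = 1.997059 × 350 ≈ 698.9706 million.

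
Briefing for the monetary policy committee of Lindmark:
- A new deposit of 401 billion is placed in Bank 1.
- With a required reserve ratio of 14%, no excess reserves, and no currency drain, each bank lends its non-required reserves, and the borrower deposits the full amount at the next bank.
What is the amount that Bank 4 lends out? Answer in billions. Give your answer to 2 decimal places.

219.35 billion

Each bank lends a fraction (1 − rr) = 0.8600 of the deposit it receives, so Bank 4 receives 401·0.8600^3 and lends 401·0.8600^4 ≈ 219.3503 billion.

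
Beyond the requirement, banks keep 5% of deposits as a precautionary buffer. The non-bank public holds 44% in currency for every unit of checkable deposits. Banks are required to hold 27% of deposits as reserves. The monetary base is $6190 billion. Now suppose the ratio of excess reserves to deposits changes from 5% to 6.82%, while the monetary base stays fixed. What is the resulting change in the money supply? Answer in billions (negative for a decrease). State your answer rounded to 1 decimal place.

-274.3 billion

Initially m₁ = (1 + 0.44) / (0.27 + 0.05 + 0.44) ≈ 1.894737, so M₁ = 1.894737 × 6190 ≈ 11728.422 billion.
After the change m₂ = (1 + 0.44) / (0.27 + 0.0682 + 0.44) ≈ 1.850424, so M₂ = 1.850424 × 6190 ≈ 11454.1246 billion.
ΔM = M₂ − M₁ = 11454.1246 − 11728.422 = -274.2974 billion.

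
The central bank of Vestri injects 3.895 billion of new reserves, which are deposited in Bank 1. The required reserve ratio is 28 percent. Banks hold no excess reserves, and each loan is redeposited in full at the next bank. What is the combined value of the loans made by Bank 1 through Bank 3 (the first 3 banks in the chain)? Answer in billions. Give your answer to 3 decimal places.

Bank i lends (1 − rr)^i of the original deposit: Bank 1 lends 3.895·0.7200 = 2.8044, Bank 2 lends 3.895·0.7200² ≈ 2.0192, and so on.
Summing a geometric series: total = 3.895·[0.7200·(1 − 0.7200^3) / (1 − 0.7200)] ≈ 6.2774 billion.

6.277 billion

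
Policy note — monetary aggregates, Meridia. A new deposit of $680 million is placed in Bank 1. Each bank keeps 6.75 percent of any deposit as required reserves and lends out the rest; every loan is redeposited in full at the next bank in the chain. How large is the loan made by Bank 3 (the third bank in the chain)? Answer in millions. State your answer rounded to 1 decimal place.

$551.4 million

Each bank lends a fraction (1 − rr) = 0.9325 of the deposit it receives, so Bank 3 receives 680·0.9325^2 and lends 680·0.9325^3 ≈ 551.3856 million.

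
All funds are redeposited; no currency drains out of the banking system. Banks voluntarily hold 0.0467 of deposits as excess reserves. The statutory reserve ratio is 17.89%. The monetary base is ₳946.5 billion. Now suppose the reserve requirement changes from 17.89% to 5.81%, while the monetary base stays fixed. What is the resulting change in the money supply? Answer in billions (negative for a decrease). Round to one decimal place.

₳4836.0 billion

Initially m₁ = 1 / (0.1789 + 0.0467) ≈ 4.43262, so M₁ = 4.43262 × 946.5 ≈ 4195.4748 billion.
After the change m₂ = 1 / (0.0581 + 0.0467) ≈ 9.54198, so M₂ = 9.54198 × 946.5 ≈ 9031.4841 billion.
ΔM = M₂ − M₁ = 9031.4841 − 4195.4748 = 4836.0093 billion.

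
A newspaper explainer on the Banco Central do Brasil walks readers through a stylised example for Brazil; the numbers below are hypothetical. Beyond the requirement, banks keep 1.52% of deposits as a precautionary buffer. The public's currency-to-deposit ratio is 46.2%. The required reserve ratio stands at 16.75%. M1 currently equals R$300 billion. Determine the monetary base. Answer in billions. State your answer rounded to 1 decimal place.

The money multiplier is m = (1 + c) / (rr + e + c) = (1 + 0.462) / (0.1675 + 0.0152 + 0.462) ≈ 2.26772.
MB = M / m = 300 / 2.26772 ≈ 132.2915 billion.

R$132.3 billion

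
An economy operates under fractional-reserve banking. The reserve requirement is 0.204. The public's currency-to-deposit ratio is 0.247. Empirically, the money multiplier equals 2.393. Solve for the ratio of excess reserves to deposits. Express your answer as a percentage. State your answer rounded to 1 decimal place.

Using m = 2.393. Since m = (1 + c)/(c + rr + e), the denominator satisfies c + rr + e = (1 + c)/m = (1 + 0.247) / 2.393 ≈ 0.521103.
With c = 0.247 and rr = 0.204, the ratio of excess reserves to deposits is 0.521103 − 0.247 − 0.204 = 0.070103.

7.0%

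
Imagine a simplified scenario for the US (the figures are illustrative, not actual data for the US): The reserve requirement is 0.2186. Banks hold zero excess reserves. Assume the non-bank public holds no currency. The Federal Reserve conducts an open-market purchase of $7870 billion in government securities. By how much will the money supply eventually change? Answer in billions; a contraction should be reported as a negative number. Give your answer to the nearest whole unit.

The simple money multiplier is m = 1/rr = 1/0.2186 ≈ 4.57457.
An open-market purchase increases the monetary base by 7870 billion, so ΔM = m × ΔMB = 4.57457 × 7870 = 36001.8659 billion.

$36002 billion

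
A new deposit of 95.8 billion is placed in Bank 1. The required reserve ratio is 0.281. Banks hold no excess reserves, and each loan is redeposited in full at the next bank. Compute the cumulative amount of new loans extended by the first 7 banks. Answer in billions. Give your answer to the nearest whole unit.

Bank i lends (1 − rr)^i of the original deposit: Bank 1 lends 95.8·0.7190 = 68.8802, Bank 2 lends 95.8·0.7190² ≈ 49.5249, and so on.
Summing a geometric series: total = 95.8·[0.7190·(1 − 0.7190^7) / (1 − 0.7190)] ≈ 220.7758 billion.

221 billion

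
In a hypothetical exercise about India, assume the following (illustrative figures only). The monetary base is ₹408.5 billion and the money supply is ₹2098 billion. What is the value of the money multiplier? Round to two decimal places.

The money multiplier is m = M / MB = 2098 / 408.5 ≈ 5.13586.

5.14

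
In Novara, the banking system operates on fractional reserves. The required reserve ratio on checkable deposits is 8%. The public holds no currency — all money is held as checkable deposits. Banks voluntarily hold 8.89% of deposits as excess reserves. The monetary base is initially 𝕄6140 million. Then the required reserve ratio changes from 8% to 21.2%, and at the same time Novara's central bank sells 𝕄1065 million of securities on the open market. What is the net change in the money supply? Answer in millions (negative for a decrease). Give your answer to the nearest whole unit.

-19487 million

Before: m₁ = 1 / (0.08 + 0.0889) ≈ 5.92066, MB₁ = 6140, so M₁ = 5.92066 × 6140 = 36352.8524 million.
After: m₂ = 1 / (0.212 + 0.0889) ≈ 3.32336, MB₂ = 6140 − 1065 = 5075, so M₂ = 3.32336 × 5075 = 16866.052 million.
ΔM = M₂ − M₁ = 16866.052 − 36352.8524 = -19486.8004 million.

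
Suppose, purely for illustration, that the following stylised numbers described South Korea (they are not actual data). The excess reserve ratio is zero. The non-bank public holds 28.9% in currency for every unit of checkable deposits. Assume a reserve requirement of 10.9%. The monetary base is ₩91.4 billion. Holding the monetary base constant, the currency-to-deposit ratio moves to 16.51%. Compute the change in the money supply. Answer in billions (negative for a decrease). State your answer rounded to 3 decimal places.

₩92.492 billion

Initially m₁ = (1 + 0.289) / (0.109 + 0.289) ≈ 3.238693, so M₁ = 3.238693 × 91.4 ≈ 296.0165 billion.
After the change m₂ = (1 + 0.1651) / (0.109 + 0.1651) ≈ 4.250638, so M₂ = 4.250638 × 91.4 ≈ 388.5083 billion.
ΔM = M₂ − M₁ = 388.5083 − 296.0165 = 92.4918 billion.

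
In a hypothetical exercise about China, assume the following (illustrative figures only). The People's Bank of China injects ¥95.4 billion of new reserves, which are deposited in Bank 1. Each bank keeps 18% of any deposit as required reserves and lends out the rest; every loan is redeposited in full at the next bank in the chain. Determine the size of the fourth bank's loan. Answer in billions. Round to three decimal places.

Each bank lends a fraction (1 − rr) = 0.8200 of the deposit it receives, so Bank 4 receives 95.4·0.8200^3 and lends 95.4·0.8200^4 ≈ 43.1324 billion.

¥43.132 billion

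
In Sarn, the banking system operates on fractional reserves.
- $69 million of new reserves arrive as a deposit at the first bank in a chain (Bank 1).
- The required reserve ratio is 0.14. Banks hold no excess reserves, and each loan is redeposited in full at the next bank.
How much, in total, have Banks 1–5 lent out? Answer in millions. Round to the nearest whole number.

$224 million

Bank i lends (1 − rr)^i of the original deposit: Bank 1 lends 69·0.8600 = 59.3400, Bank 2 lends 69·0.8600² = 51.0324, and so on.
Summing a geometric series: total = 69·[0.8600·(1 − 0.8600^5) / (1 − 0.8600)] ≈ 224.4633 million.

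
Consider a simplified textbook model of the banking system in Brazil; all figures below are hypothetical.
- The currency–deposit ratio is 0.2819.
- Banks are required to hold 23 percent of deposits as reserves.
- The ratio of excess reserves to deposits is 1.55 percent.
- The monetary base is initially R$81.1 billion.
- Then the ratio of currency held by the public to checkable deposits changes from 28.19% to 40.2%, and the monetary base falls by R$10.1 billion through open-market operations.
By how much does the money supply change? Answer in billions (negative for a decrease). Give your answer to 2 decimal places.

-43.39 billion

Before: m₁ = (1 + 0.2819) / (0.23 + 0.0155 + 0.2819) ≈ 2.43060, MB₁ = 81.1, so M₁ = 2.43060 × 81.1 ≈ 197.1217 billion.
After: m₂ = (1 + 0.402) / (0.23 + 0.0155 + 0.402) ≈ 2.16525, MB₂ = 81.1 − 10.1 = 71, so M₂ = 2.16525 × 71 ≈ 153.7327 billion.
ΔM = M₂ − M₁ = 153.7327 − 197.1217 = -43.389 billion.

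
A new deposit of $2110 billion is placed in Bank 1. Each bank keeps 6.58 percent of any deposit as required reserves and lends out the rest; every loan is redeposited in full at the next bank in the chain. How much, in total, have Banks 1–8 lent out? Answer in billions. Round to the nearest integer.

$12578 billion

Bank i lends (1 − rr)^i of the original deposit: Bank 1 lends 2110·0.9342 = 1971.1620, Bank 2 lends 2110·0.9342² ≈ 1841.4595, and so on.
Summing a geometric series: total = 2110·[0.9342·(1 − 0.9342^8) / (1 − 0.9342)] ≈ 12578.2477 billion.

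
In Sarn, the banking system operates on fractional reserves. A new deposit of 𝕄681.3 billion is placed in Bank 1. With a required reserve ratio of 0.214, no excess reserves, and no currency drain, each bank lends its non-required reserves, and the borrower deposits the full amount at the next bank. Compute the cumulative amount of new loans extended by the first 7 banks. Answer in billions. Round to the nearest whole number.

𝕄2039 billion

Bank i lends (1 − rr)^i of the original deposit: Bank 1 lends 681.3·0.7860 = 535.5018, Bank 2 lends 681.3·0.7860² ≈ 420.9044, and so on.
Summing a geometric series: total = 681.3·[0.7860·(1 − 0.7860^7) / (1 − 0.7860)] ≈ 2038.5724 billion.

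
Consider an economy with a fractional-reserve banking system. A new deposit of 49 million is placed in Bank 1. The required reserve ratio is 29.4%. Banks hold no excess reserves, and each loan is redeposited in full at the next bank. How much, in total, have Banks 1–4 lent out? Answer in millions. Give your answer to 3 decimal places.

Bank i lends (1 − rr)^i of the original deposit: Bank 1 lends 49·0.7060 = 34.5940, Bank 2 lends 49·0.7060² ≈ 24.4234, and so on.
Summing a geometric series: total = 49·[0.7060·(1 − 0.7060^4) / (1 − 0.7060)] ≈ 88.4337 million.

88.434 million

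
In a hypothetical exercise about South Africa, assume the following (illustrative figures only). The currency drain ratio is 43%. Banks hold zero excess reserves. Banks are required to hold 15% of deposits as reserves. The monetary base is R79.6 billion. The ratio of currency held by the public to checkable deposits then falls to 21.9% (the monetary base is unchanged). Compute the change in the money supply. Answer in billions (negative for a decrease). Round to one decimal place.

R66.7 billion

Initially m₁ = (1 + 0.43) / (0.15 + 0.43) ≈ 2.4655, so M₁ = 2.4655 × 79.6 = 196.2538 billion.
After the change m₂ = (1 + 0.219) / (0.15 + 0.219) ≈ 3.3035, so M₂ = 3.3035 × 79.6 = 262.9586 billion.
ΔM = M₂ − M₁ = 262.9586 − 196.2538 = 66.7048 billion.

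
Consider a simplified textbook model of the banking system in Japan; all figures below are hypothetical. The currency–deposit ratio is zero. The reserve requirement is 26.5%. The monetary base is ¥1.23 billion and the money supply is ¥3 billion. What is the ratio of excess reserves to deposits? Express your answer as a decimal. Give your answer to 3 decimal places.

0.145

Using m = M/MB = 3/1.23 ≈ 2.439024. Since m = (1 + c)/(c + rr + e), the denominator satisfies c + rr + e = (1 + c)/m = (1 + 0) / 2.439024 ≈ 0.410000.
With c = 0 and rr = 0.265, the ratio of excess reserves to deposits is 0.410000 − 0 − 0.265 = 0.145.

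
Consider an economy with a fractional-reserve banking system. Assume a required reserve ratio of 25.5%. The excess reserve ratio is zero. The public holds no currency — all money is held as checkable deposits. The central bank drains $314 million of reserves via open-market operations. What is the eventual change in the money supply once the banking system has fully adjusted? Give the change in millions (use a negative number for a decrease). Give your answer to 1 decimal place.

The simple money multiplier is m = 1/rr = 1/0.255 ≈ 3.92157.
An open-market sale reduces the monetary base by 314 million, so ΔM = m × ΔMB = 3.92157 × (−314) ≈ -1231.373 million.

-1231.4 million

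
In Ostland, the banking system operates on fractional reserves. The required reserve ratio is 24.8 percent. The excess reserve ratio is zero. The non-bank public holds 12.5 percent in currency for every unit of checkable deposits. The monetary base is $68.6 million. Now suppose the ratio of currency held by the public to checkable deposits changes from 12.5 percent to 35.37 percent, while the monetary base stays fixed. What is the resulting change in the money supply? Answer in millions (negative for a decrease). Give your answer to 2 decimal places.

-52.57 million

Initially m₁ = (1 + 0.125) / (0.248 + 0.125) ≈ 3.01609, so M₁ = 3.01609 × 68.6 ≈ 206.9038 million.
After the change m₂ = (1 + 0.3537) / (0.248 + 0.3537) ≈ 2.24979, so M₂ = 2.24979 × 68.6 ≈ 154.3356 million.
ΔM = M₂ − M₁ = 154.3356 − 206.9038 = -52.5682 million.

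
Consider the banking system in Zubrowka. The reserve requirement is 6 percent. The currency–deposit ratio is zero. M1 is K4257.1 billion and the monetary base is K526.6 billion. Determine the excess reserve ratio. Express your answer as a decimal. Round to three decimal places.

Using m = M/MB = 4257.1/526.6 ≈ 8.084125. Since m = (1 + c)/(c + rr + e), the denominator satisfies c + rr + e = (1 + c)/m = (1 + 0) / 8.084125 ≈ 0.123699.
With c = 0 and rr = 0.06, the excess reserve ratio is 0.123699 − 0 − 0.06 = 0.063699.

0.064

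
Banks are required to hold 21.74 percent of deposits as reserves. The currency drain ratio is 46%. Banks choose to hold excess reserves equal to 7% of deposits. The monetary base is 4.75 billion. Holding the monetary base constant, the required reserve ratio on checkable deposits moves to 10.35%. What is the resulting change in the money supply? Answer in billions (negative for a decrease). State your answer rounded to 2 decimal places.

Initially m₁ = (1 + 0.46) / (0.2174 + 0.07 + 0.46) ≈ 1.9534, so M₁ = 1.9534 × 4.75 ≈ 9.2787 billion.
After the change m₂ = (1 + 0.46) / (0.1035 + 0.07 + 0.46) ≈ 2.3047, so M₂ = 2.3047 × 4.75 ≈ 10.9473 billion.
ΔM = M₂ − M₁ = 10.9473 − 9.2787 = 1.6686 billion.

1.67 billion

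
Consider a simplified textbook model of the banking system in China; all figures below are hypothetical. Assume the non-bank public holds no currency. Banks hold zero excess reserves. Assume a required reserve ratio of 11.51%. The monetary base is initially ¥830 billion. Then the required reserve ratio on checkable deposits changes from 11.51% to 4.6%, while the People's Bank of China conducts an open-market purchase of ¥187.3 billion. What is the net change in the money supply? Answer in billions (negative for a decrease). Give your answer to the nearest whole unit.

Before: m₁ = 1 / (0.1151) ≈ 8.68810, MB₁ = 830, so M₁ = 8.68810 × 830 = 7211.123 billion.
After: m₂ = 1 / (0.046) ≈ 21.73913, MB₂ = 830 + 187.3 = 1017.3, so M₂ = 21.73913 × 1017.3 ≈ 22115.2169 billion.
ΔM = M₂ − M₁ = 22115.2169 − 7211.123 = 14904.0939 billion.

¥14904 billion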